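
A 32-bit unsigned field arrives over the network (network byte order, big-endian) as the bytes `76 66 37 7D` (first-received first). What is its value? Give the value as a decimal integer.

In big-endian order the high byte comes first in memory.
The bytes are already most-significant first: 0x7666377D.
0x7666377D = 1986410365.

1986410365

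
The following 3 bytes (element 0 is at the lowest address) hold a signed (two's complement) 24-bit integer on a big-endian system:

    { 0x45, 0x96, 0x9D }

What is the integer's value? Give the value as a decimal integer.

4560541

Big-endian: lowest address holds the most-significant byte.
The bytes are already most-significant first: 0x45969D.
0x45969D = 4560541.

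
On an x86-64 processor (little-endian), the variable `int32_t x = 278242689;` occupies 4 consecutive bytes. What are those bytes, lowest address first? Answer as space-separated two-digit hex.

278242689 in hexadecimal, padded to 32 bits, is 0x1095A581.
Split into bytes (most-significant first): 10 95 A5 81.
In little-endian order the low byte comes first in memory.
So at ascending addresses the bytes are 81 A5 95 10.

81 A5 95 10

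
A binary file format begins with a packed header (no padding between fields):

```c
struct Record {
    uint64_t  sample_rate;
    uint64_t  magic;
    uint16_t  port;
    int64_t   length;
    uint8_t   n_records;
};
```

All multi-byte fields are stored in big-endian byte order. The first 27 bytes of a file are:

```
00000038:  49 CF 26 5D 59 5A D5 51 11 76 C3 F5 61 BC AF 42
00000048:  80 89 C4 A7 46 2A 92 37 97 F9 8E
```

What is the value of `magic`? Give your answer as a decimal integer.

`magic` follows `sample_rate` (8 bytes), so it starts at byte offset 8 and occupies 8 bytes.
Bytes at offsets 8..15: 11 76 C3 F5 61 BC AF 42.
Big-endian stores the most-significant byte at the lowest address.
The bytes are already most-significant first: 0x1176C3F561BCAF42.
0x1176C3F561BCAF42 = 1258408604570791746.

1258408604570791746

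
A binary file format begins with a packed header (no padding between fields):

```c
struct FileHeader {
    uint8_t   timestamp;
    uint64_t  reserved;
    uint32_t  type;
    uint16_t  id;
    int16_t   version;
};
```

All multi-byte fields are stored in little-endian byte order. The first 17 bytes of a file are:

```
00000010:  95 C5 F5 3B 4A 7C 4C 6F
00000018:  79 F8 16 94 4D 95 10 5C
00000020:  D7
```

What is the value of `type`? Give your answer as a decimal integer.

1301550840

`type` follows `timestamp` (1 B), `reserved` (8 B), so it starts at offset 1 + 8 = 9 and occupies 4 bytes.
Bytes at offsets 9..12: F8 16 94 4D.
Little-endian: lowest address holds the least-significant byte.
Reassemble most-significant byte first: 4D 94 16 F8 → 0x4D9416F8.
0x4D9416F8 = 1301550840.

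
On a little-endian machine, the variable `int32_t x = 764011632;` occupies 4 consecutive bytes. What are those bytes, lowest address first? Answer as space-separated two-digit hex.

764011632 in hexadecimal, padded to 32 bits, is 0x2D89E470.
Split into bytes (most-significant first): 2D 89 E4 70.
In little-endian order the low byte comes first in memory.
So at ascending addresses the bytes are 70 E4 89 2D.

70 E4 89 2D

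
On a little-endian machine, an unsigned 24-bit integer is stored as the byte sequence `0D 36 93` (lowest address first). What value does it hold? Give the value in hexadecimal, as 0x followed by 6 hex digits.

In little-endian order the low byte comes first in memory.
Reassemble most-significant byte first: 93 36 0D → 0x93360D.

0x93360D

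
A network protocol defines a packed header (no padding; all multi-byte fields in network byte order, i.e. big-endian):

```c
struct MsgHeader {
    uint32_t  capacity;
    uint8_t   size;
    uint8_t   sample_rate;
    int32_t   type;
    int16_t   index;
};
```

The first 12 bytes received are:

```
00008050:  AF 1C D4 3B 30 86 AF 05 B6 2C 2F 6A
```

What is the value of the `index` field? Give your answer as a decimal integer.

12138

`index` follows `capacity` (4 B), `size` (1 B), `sample_rate` (1 B), `type` (4 B), so it starts at offset 4 + 1 + 1 + 4 = 10 and occupies 2 bytes.
Bytes at offsets 10..11: 2F 6A.
Big-endian stores the most-significant byte at the lowest address.
The bytes are already most-significant first: 0x2F6A.
0x2F6A = 12138.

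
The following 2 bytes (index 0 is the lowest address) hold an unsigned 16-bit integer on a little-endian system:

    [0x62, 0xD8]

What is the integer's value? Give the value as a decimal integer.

55394

Little-endian: lowest address holds the least-significant byte.
Reassemble most-significant byte first: D8 62 → 0xD862.
0xD862 = 55394.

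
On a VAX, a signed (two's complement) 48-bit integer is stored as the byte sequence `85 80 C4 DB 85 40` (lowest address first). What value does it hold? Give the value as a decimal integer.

In little-endian order the low byte comes first in memory.
Reassemble most-significant byte first: 40 85 DB C4 80 85 → 0x4085DBC48085.
0x4085DBC48085 = 70943661916293.

70943661916293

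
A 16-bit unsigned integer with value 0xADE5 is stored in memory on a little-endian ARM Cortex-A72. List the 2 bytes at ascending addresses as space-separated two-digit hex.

E5 AD

Split into bytes (most-significant first): AD E5.
Little-endian stores the least-significant byte at the lowest address.
So at ascending addresses the bytes are E5 AD.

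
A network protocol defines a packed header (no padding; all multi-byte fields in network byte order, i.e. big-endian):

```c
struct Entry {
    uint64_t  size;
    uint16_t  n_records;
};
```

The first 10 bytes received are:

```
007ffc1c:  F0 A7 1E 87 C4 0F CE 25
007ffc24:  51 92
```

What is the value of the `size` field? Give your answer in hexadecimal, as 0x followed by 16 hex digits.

`size` is the first field, at byte offset 0, occupying 8 bytes.
Bytes at offsets 0..7: F0 A7 1E 87 C4 0F CE 25.
Big-endian: lowest address holds the most-significant byte.
The bytes are already most-significant first: 0xF0A71E87C40FCE25.

0xF0A71E87C40FCE25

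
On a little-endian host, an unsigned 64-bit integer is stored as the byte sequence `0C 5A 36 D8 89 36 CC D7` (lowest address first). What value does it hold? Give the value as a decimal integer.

Little-endian: lowest address holds the least-significant byte.
Reassemble most-significant byte first: D7 CC 36 89 D8 36 5A 0C → 0xD7CC3689D8365A0C.
0xD7CC3689D8365A0C = 15549863579069340172.

15549863579069340172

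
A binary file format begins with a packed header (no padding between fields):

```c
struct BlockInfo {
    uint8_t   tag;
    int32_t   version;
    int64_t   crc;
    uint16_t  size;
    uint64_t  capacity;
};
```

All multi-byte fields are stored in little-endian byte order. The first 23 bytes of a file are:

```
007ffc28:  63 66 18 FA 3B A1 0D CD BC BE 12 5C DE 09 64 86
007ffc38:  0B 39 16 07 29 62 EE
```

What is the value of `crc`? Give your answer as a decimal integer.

`crc` follows `tag` (1 B), `version` (4 B), so it starts at offset 1 + 4 = 5 and occupies 8 bytes.
Bytes at offsets 5..12: A1 0D CD BC BE 12 5C DE.
Little-endian: lowest address holds the least-significant byte.
Reassemble most-significant byte first: DE 5C 12 BE BC CD 0D A1 → 0xDE5C12BEBCCD0DA1.
Top bit is set, so as a signed 64-bit value this is 0xDE5C12BEBCCD0DA1 − 2^64 = -2424041889011528287.

-2424041889011528287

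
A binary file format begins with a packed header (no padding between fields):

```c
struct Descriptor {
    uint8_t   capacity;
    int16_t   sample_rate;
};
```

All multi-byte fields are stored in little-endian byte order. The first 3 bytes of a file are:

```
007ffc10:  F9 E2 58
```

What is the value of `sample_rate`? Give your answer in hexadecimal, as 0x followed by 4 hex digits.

0x58E2

`sample_rate` follows `capacity` (1 byte), so it starts at byte offset 1 and occupies 2 bytes.
Bytes at offsets 1..2: E2 58.
Little-endian: lowest address holds the least-significant byte.
Reassemble most-significant byte first: 58 E2 → 0x58E2.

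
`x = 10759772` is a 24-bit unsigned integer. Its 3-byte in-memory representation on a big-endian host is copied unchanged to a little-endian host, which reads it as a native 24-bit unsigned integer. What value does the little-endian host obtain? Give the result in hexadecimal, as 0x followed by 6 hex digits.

10759772 in 24-bit hexadecimal is 0xA42E5C.
Stored big-endian, the bytes at ascending addresses are A4 2E 5C.
Read back as little-endian, the first byte is least significant, giving 0x5C2EA4.

0x5C2EA4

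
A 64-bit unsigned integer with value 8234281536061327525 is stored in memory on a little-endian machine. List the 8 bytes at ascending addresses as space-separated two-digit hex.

8234281536061327525 in hexadecimal, padded to 64 bits, is 0x72460B6E117E48A5.
Split into bytes (most-significant first): 72 46 0B 6E 11 7E 48 A5.
Little-endian: lowest address holds the least-significant byte.
So at ascending addresses the bytes are A5 48 7E 11 6E 0B 46 72.

A5 48 7E 11 6E 0B 46 72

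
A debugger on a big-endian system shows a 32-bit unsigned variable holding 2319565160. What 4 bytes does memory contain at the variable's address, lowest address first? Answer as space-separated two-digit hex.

2319565160 in hexadecimal, padded to 32 bits, is 0x8A41C168.
Split into bytes (most-significant first): 8A 41 C1 68.
Big-endian: lowest address holds the most-significant byte.
So the memory order matches the most-significant-first order: 8A 41 C1 68.

8A 41 C1 68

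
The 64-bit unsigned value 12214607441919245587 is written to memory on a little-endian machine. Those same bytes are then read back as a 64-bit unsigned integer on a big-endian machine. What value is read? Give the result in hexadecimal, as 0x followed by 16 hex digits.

12214607441919245587 in 64-bit hexadecimal is 0xA98300C0AE707D13.
Stored little-endian, the bytes at ascending addresses are 13 7D 70 AE C0 00 83 A9.
Read back as big-endian, the last byte is least significant, giving 0x137D70AEC00083A9.

0x137D70AEC00083A9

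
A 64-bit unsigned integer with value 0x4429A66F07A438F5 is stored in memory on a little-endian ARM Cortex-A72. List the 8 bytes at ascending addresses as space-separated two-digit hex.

F5 38 A4 07 6F A6 29 44

Split into bytes (most-significant first): 44 29 A6 6F 07 A4 38 F5.
Little-endian stores the least-significant byte at the lowest address.
So at ascending addresses the bytes are F5 38 A4 07 6F A6 29 44.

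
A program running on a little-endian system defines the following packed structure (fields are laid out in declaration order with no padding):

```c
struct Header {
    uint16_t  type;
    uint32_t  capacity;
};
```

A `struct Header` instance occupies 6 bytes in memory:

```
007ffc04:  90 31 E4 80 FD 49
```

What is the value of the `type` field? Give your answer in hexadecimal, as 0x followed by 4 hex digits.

0x3190

`type` is the first field, at byte offset 0, occupying 2 bytes.
Bytes at offsets 0..1: 90 31.
Little-endian: lowest address holds the least-significant byte.
Reassemble most-significant byte first: 31 90 → 0x3190.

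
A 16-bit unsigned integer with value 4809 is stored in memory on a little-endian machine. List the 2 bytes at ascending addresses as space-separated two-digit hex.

C9 12

4809 in hexadecimal, padded to 16 bits, is 0x12C9.
Split into bytes (most-significant first): 12 C9.
In little-endian order the low byte comes first in memory.
So at ascending addresses the bytes are C9 12.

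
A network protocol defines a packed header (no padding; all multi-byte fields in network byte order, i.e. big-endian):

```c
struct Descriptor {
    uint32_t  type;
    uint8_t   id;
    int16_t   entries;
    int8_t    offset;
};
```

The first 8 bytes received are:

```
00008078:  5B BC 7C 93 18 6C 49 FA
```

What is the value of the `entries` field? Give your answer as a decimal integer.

27721

`entries` follows `type` (4 B), `id` (1 B), so it starts at offset 4 + 1 = 5 and occupies 2 bytes.
Bytes at offsets 5..6: 6C 49.
Big-endian stores the most-significant byte at the lowest address.
The bytes are already most-significant first: 0x6C49.
0x6C49 = 27721.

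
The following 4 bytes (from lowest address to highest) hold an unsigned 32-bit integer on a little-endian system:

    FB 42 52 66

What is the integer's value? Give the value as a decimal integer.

Little-endian stores the least-significant byte at the lowest address.
Reassemble most-significant byte first: 66 52 42 FB → 0x665242FB.
0x665242FB = 1716667131.

1716667131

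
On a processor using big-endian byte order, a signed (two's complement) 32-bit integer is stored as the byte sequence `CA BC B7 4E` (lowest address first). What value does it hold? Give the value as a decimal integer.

Big-endian stores the most-significant byte at the lowest address.
The bytes are already most-significant first: 0xCABCB74E.
Top bit is set, so as a signed 32-bit value this is 0xCABCB74E − 2^32 = -893601970.

-893601970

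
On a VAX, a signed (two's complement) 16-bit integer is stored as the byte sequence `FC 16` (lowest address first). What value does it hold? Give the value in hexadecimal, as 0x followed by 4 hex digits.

0x16FC

Little-endian stores the least-significant byte at the lowest address.
Reassemble most-significant byte first: 16 FC → 0x16FC.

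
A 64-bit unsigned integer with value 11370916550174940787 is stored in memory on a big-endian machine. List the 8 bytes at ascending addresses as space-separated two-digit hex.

9D CD 9C 5B 4F C9 9E 73

11370916550174940787 in hexadecimal, padded to 64 bits, is 0x9DCD9C5B4FC99E73.
Split into bytes (most-significant first): 9D CD 9C 5B 4F C9 9E 73.
Big-endian: lowest address holds the most-significant byte.
So the memory order matches the most-significant-first order: 9D CD 9C 5B 4F C9 9E 73.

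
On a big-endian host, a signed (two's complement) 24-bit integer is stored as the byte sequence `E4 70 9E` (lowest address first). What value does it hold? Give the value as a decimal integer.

-1806178

In big-endian order the high byte comes first in memory.
The bytes are already most-significant first: 0xE4709E.
Top bit is set, so as a signed 24-bit value this is 0xE4709E − 2^24 = -1806178.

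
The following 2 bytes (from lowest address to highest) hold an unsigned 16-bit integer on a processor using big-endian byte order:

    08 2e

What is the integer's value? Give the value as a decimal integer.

2094

Big-endian: lowest address holds the most-significant byte.
The bytes are already most-significant first: 0x082E.
0x082E = 2094.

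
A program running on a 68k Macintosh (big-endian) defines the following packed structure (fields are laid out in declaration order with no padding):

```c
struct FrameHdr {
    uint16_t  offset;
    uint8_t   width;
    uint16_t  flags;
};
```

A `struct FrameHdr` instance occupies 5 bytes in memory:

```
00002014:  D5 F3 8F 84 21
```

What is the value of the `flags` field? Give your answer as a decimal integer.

33825

`flags` follows `offset` (2 B), `width` (1 B), so it starts at offset 2 + 1 = 3 and occupies 2 bytes.
Bytes at offsets 3..4: 84 21.
In big-endian order the high byte comes first in memory.
The bytes are already most-significant first: 0x8421.
0x8421 = 33825.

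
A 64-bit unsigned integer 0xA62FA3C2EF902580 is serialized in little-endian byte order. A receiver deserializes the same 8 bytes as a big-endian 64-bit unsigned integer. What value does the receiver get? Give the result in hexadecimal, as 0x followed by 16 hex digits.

Stored little-endian, the bytes at ascending addresses are 80 25 90 EF C2 A3 2F A6.
Read back as big-endian, the last byte is least significant, giving 0x802590EFC2A32FA6.

0x802590EFC2A32FA6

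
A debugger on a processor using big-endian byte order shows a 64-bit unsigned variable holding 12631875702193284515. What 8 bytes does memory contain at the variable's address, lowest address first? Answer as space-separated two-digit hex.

AF 4D 70 06 4C 1E 65 A3

12631875702193284515 in hexadecimal, padded to 64 bits, is 0xAF4D70064C1E65A3.
Split into bytes (most-significant first): AF 4D 70 06 4C 1E 65 A3.
Big-endian stores the most-significant byte at the lowest address.
So the memory order matches the most-significant-first order: AF 4D 70 06 4C 1E 65 A3.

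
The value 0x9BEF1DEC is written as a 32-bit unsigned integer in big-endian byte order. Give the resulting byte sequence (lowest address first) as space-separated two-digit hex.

Split into bytes (most-significant first): 9B EF 1D EC.
Big-endian: lowest address holds the most-significant byte.
So the memory order matches the most-significant-first order: 9B EF 1D EC.

9B EF 1D EC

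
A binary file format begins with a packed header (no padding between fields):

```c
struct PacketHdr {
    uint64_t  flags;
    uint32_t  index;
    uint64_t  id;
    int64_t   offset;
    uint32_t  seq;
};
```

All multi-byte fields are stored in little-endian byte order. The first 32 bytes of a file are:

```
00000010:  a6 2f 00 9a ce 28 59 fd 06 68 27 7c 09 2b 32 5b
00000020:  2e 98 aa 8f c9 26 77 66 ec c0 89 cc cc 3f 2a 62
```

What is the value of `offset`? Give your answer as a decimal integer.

-3708220696598993207

`offset` follows `flags` (8 B), `index` (4 B), `id` (8 B), so it starts at offset 8 + 4 + 8 = 20 and occupies 8 bytes.
Bytes at offsets 20..27: C9 26 77 66 EC C0 89 CC.
In little-endian order the low byte comes first in memory.
Reassemble most-significant byte first: CC 89 C0 EC 66 77 26 C9 → 0xCC89C0EC667726C9.
Top bit is set, so as a signed 64-bit value this is 0xCC89C0EC667726C9 − 2^64 = -3708220696598993207.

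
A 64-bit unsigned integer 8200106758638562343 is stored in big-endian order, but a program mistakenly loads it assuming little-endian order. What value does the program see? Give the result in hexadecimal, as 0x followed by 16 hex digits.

0x276CEEA4A6A1CC71

8200106758638562343 in 64-bit hexadecimal is 0x71CCA1A6A4EE6C27.
Stored big-endian, the bytes at ascending addresses are 71 CC A1 A6 A4 EE 6C 27.
Read back as little-endian, the first byte is least significant, giving 0x276CEEA4A6A1CC71.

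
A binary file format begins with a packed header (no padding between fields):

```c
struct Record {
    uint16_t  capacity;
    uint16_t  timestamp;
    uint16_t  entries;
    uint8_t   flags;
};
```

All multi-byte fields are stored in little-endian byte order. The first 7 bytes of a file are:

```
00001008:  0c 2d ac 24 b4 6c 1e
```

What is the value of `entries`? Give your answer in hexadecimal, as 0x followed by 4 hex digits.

`entries` follows `capacity` (2 B), `timestamp` (2 B), so it starts at offset 2 + 2 = 4 and occupies 2 bytes.
Bytes at offsets 4..5: B4 6C.
In little-endian order the low byte comes first in memory.
Reassemble most-significant byte first: 6C B4 → 0x6CB4.

0x6CB4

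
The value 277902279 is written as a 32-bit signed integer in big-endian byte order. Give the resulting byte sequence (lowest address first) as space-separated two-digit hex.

10 90 73 C7

277902279 in hexadecimal, padded to 32 bits, is 0x109073C7.
Split into bytes (most-significant first): 10 90 73 C7.
Big-endian stores the most-significant byte at the lowest address.
So the memory order matches the most-significant-first order: 10 90 73 C7.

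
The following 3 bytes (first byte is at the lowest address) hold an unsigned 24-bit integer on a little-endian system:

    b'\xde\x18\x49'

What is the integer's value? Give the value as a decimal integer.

4790494

Little-endian stores the least-significant byte at the lowest address.
Reassemble most-significant byte first: 49 18 DE → 0x4918DE.
0x4918DE = 4790494.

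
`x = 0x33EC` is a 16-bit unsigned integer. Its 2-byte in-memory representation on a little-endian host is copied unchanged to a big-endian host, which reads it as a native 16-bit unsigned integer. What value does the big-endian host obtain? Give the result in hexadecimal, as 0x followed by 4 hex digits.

Stored little-endian, the bytes at ascending addresses are EC 33.
Read back as big-endian, the last byte is least significant, giving 0xEC33.

0xEC33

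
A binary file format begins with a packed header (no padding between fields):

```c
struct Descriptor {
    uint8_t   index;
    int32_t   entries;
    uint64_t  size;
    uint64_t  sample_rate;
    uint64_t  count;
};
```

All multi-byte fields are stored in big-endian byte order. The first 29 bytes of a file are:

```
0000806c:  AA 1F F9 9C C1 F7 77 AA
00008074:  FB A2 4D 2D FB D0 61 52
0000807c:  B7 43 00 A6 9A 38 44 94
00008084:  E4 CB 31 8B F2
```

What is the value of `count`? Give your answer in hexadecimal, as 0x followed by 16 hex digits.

`count` follows `index` (1 B), `entries` (4 B), `size` (8 B), `sample_rate` (8 B), so it starts at offset 1 + 4 + 8 + 8 = 21 and occupies 8 bytes.
Bytes at offsets 21..28: 38 44 94 E4 CB 31 8B F2.
Big-endian stores the most-significant byte at the lowest address.
The bytes are already most-significant first: 0x384494E4CB318BF2.

0x384494E4CB318BF2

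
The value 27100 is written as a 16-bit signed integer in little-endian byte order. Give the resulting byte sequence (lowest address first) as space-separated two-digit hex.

27100 in hexadecimal, padded to 16 bits, is 0x69DC.
Split into bytes (most-significant first): 69 DC.
Little-endian stores the least-significant byte at the lowest address.
So at ascending addresses the bytes are DC 69.

DC 69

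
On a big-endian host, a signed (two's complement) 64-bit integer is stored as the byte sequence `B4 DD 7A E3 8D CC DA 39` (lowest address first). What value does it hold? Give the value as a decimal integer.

-5414036059274290631

Big-endian stores the most-significant byte at the lowest address.
The bytes are already most-significant first: 0xB4DD7AE38DCCDA39.
Top bit is set, so as a signed 64-bit value this is 0xB4DD7AE38DCCDA39 − 2^64 = -5414036059274290631.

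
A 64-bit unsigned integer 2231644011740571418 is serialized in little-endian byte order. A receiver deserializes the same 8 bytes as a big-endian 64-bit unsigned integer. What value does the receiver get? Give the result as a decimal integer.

1920763974130137118

2231644011740571418 in 64-bit hexadecimal is 0x1EF86467A8ECA71A.
Stored little-endian, the bytes at ascending addresses are 1A A7 EC A8 67 64 F8 1E.
Read back as big-endian, the last byte is least significant, giving 0x1AA7ECA86764F81E.
0x1AA7ECA86764F81E = 1920763974130137118.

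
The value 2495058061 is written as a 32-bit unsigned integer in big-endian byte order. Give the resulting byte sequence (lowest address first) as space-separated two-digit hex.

94 B7 90 8D

2495058061 in hexadecimal, padded to 32 bits, is 0x94B7908D.
Split into bytes (most-significant first): 94 B7 90 8D.
In big-endian order the high byte comes first in memory.
So the memory order matches the most-significant-first order: 94 B7 90 8D.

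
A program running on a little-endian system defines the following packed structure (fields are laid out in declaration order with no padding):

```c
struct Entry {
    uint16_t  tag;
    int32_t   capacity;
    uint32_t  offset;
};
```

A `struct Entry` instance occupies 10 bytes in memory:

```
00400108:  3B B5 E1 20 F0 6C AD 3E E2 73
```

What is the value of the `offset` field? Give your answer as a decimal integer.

`offset` follows `tag` (2 B), `capacity` (4 B), so it starts at offset 2 + 4 = 6 and occupies 4 bytes.
Bytes at offsets 6..9: AD 3E E2 73.
Little-endian: lowest address holds the least-significant byte.
Reassemble most-significant byte first: 73 E2 3E AD → 0x73E23EAD.
0x73E23EAD = 1944207021.

1944207021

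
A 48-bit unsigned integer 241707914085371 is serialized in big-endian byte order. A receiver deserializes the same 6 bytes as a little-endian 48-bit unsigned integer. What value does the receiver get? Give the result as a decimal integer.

241707914085371 in 48-bit hexadecimal is 0xDBD5025BC3FB.
Stored big-endian, the bytes at ascending addresses are DB D5 02 5B C3 FB.
Read back as little-endian, the first byte is least significant, giving 0xFBC35B02D5DB.
0xFBC35B02D5DB = 276816464106971.

276816464106971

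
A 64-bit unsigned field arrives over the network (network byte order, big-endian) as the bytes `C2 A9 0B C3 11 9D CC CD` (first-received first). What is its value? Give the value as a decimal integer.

Big-endian: lowest address holds the most-significant byte.
The bytes are already most-significant first: 0xC2A90BC3119DCCCD.
0xC2A90BC3119DCCCD = 14026755446864202957.

14026755446864202957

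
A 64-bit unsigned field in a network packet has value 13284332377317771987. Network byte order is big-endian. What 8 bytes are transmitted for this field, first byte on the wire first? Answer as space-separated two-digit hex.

B8 5B 6D E9 EC 3F 0A D3

13284332377317771987 in hexadecimal, padded to 64 bits, is 0xB85B6DE9EC3F0AD3.
Split into bytes (most-significant first): B8 5B 6D E9 EC 3F 0A D3.
Big-endian stores the most-significant byte at the lowest address.
So the memory order matches the most-significant-first order: B8 5B 6D E9 EC 3F 0A D3.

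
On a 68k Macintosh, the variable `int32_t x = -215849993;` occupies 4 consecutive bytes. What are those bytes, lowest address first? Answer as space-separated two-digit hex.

F3 22 63 F7

Two's complement of -215849993 in 32 bits: 215849993 = 0x0CDD9C09; invert → 0xF32263F6; add 1 → 0xF32263F7.
Split into bytes (most-significant first): F3 22 63 F7.
In big-endian order the high byte comes first in memory.
So the memory order matches the most-significant-first order: F3 22 63 F7.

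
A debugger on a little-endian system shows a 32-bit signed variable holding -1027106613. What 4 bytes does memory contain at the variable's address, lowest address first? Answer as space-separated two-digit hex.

Two's complement of -1027106613 in 32 bits: 1027106613 = 0x3D386735; invert → 0xC2C798CA; add 1 → 0xC2C798CB.
Split into bytes (most-significant first): C2 C7 98 CB.
In little-endian order the low byte comes first in memory.
So at ascending addresses the bytes are CB 98 C7 C2.

CB 98 C7 C2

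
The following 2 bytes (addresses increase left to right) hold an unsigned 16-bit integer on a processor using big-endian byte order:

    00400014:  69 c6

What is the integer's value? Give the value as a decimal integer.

27078

Big-endian stores the most-significant byte at the lowest address.
The bytes are already most-significant first: 0x69C6.
0x69C6 = 27078.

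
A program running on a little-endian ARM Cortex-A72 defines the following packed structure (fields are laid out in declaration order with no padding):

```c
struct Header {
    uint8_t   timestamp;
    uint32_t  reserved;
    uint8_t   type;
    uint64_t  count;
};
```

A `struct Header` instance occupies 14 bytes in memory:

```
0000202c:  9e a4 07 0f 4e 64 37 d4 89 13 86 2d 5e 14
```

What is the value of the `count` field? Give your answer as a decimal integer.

`count` follows `timestamp` (1 B), `reserved` (4 B), `type` (1 B), so it starts at offset 1 + 4 + 1 = 6 and occupies 8 bytes.
Bytes at offsets 6..13: 37 D4 89 13 86 2D 5E 14.
Little-endian: lowest address holds the least-significant byte.
Reassemble most-significant byte first: 14 5E 2D 86 13 89 D4 37 → 0x145E2D861389D437.
0x145E2D861389D437 = 1467660582446027831.

1467660582446027831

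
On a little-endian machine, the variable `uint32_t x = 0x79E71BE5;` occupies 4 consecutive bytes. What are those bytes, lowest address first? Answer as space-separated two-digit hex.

Split into bytes (most-significant first): 79 E7 1B E5.
Little-endian: lowest address holds the least-significant byte.
So at ascending addresses the bytes are E5 1B E7 79.

E5 1B E7 79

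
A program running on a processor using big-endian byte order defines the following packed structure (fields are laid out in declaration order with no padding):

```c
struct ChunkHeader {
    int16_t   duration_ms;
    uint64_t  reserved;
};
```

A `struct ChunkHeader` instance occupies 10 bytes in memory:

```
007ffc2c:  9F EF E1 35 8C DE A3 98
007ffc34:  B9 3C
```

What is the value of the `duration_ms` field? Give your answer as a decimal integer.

-24593

`duration_ms` is the first field, at byte offset 0, occupying 2 bytes.
Bytes at offsets 0..1: 9F EF.
Big-endian stores the most-significant byte at the lowest address.
The bytes are already most-significant first: 0x9FEF.
Top bit is set, so as a signed 16-bit value this is 0x9FEF − 2^16 = -24593.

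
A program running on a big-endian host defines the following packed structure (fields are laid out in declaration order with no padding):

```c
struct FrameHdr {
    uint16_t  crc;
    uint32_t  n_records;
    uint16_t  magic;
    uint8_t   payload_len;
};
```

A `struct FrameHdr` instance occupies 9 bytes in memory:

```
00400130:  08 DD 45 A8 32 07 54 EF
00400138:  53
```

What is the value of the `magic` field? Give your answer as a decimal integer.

`magic` follows `crc` (2 B), `n_records` (4 B), so it starts at offset 2 + 4 = 6 and occupies 2 bytes.
Bytes at offsets 6..7: 54 EF.
In big-endian order the high byte comes first in memory.
The bytes are already most-significant first: 0x54EF.
0x54EF = 21743.

21743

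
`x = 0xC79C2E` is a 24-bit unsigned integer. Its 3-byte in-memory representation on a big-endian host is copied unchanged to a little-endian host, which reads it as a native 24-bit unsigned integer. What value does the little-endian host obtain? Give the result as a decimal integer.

Stored big-endian, the bytes at ascending addresses are C7 9C 2E.
Read back as little-endian, the first byte is least significant, giving 0x2E9CC7.
0x2E9CC7 = 3054791.

3054791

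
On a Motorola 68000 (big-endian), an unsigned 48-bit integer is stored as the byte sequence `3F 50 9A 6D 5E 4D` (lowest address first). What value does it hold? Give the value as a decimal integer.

69615420792397

Big-endian stores the most-significant byte at the lowest address.
The bytes are already most-significant first: 0x3F509A6D5E4D.
0x3F509A6D5E4D = 69615420792397.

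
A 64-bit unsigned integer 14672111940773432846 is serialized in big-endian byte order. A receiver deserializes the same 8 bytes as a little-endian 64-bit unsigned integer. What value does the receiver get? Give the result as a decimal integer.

14672111940773432846 in 64-bit hexadecimal is 0xCB9DD012EE914E0E.
Stored big-endian, the bytes at ascending addresses are CB 9D D0 12 EE 91 4E 0E.
Read back as little-endian, the first byte is least significant, giving 0x0E4E91EE12D09DCB.
0x0E4E91EE12D09DCB = 1030921816418328011.

1030921816418328011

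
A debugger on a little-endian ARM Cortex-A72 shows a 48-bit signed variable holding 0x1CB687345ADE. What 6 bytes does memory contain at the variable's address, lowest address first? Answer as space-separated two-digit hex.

Split into bytes (most-significant first): 1C B6 87 34 5A DE.
Little-endian stores the least-significant byte at the lowest address.
So at ascending addresses the bytes are DE 5A 34 87 B6 1C.

DE 5A 34 87 B6 1C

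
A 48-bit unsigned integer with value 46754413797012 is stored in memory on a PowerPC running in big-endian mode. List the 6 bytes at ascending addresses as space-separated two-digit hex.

2A 85 DC 39 DE 94

46754413797012 in hexadecimal, padded to 48 bits, is 0x2A85DC39DE94.
Split into bytes (most-significant first): 2A 85 DC 39 DE 94.
Big-endian: lowest address holds the most-significant byte.
So the memory order matches the most-significant-first order: 2A 85 DC 39 DE 94.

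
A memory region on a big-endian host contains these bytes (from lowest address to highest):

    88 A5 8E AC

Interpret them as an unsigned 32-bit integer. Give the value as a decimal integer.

2292551340

Big-endian: lowest address holds the most-significant byte.
The bytes are already most-significant first: 0x88A58EAC.
0x88A58EAC = 2292551340.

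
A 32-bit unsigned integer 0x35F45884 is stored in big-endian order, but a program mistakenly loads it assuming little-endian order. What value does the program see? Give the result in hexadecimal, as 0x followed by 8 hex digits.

Stored big-endian, the bytes at ascending addresses are 35 F4 58 84.
Read back as little-endian, the first byte is least significant, giving 0x8458F435.

0x8458F435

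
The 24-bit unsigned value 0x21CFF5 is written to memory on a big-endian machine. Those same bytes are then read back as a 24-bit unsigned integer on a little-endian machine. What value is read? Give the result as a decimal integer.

Stored big-endian, the bytes at ascending addresses are 21 CF F5.
Read back as little-endian, the first byte is least significant, giving 0xF5CF21.
0xF5CF21 = 16109345.

16109345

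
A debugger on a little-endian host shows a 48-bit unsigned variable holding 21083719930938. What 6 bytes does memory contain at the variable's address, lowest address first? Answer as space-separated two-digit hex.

21083719930938 in hexadecimal, padded to 48 bits, is 0x132CEFA3143A.
Split into bytes (most-significant first): 13 2C EF A3 14 3A.
Little-endian stores the least-significant byte at the lowest address.
So at ascending addresses the bytes are 3A 14 A3 EF 2C 13.

3A 14 A3 EF 2C 13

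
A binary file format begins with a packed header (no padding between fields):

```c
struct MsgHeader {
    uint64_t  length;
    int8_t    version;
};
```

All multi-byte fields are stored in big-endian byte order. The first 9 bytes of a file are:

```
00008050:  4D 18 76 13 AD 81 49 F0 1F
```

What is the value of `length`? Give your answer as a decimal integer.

`length` is the first field, at byte offset 0, occupying 8 bytes.
Bytes at offsets 0..7: 4D 18 76 13 AD 81 49 F0.
In big-endian order the high byte comes first in memory.
The bytes are already most-significant first: 0x4D187613AD8149F0.
0x4D187613AD8149F0 = 5555319967248894448.

5555319967248894448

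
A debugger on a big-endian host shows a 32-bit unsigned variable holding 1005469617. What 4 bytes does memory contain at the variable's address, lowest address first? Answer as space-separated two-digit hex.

3B EE 3F B1

1005469617 in hexadecimal, padded to 32 bits, is 0x3BEE3FB1.
Split into bytes (most-significant first): 3B EE 3F B1.
Big-endian: lowest address holds the most-significant byte.
So the memory order matches the most-significant-first order: 3B EE 3F B1.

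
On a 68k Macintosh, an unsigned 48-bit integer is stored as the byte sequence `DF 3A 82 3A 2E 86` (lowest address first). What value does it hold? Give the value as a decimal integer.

Big-endian: lowest address holds the most-significant byte.
The bytes are already most-significant first: 0xDF3A823A2E86.
0xDF3A823A2E86 = 245442385948294.

245442385948294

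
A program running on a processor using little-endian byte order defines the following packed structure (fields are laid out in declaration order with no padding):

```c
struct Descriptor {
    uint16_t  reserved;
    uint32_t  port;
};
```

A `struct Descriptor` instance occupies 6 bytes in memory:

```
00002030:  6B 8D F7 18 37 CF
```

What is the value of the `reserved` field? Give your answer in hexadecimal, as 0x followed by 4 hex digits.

`reserved` is the first field, at byte offset 0, occupying 2 bytes.
Bytes at offsets 0..1: 6B 8D.
Little-endian stores the least-significant byte at the lowest address.
Reassemble most-significant byte first: 8D 6B → 0x8D6B.

0x8D6B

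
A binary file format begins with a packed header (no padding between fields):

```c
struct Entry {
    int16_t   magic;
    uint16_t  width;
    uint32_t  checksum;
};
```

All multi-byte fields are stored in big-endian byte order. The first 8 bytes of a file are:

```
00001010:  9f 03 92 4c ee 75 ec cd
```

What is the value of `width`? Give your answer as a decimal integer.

37452

`width` follows `magic` (2 bytes), so it starts at byte offset 2 and occupies 2 bytes.
Bytes at offsets 2..3: 92 4C.
In big-endian order the high byte comes first in memory.
The bytes are already most-significant first: 0x924C.
0x924C = 37452.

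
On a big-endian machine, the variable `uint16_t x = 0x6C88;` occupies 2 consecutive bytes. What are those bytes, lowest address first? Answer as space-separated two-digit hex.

6C 88

Split into bytes (most-significant first): 6C 88.
Big-endian stores the most-significant byte at the lowest address.
So the memory order matches the most-significant-first order: 6C 88.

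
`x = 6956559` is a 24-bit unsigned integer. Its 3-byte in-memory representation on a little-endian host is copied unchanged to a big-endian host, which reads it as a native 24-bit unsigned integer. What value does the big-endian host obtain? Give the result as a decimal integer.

992874

6956559 in 24-bit hexadecimal is 0x6A260F.
Stored little-endian, the bytes at ascending addresses are 0F 26 6A.
Read back as big-endian, the last byte is least significant, giving 0x0F266A.
0x0F266A = 992874.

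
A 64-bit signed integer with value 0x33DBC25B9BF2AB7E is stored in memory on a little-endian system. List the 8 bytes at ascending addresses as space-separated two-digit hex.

7E AB F2 9B 5B C2 DB 33

Split into bytes (most-significant first): 33 DB C2 5B 9B F2 AB 7E.
Little-endian: lowest address holds the least-significant byte.
So at ascending addresses the bytes are 7E AB F2 9B 5B C2 DB 33.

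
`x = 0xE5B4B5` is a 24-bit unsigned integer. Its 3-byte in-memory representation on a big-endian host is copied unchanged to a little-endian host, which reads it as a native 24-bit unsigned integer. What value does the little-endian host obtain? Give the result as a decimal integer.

Stored big-endian, the bytes at ascending addresses are E5 B4 B5.
Read back as little-endian, the first byte is least significant, giving 0xB5B4E5.
0xB5B4E5 = 11908325.

11908325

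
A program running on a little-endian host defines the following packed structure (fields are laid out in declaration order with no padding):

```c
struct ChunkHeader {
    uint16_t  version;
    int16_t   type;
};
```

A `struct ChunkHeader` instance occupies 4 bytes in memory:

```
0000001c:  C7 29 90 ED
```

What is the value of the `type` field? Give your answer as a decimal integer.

`type` follows `version` (2 bytes), so it starts at byte offset 2 and occupies 2 bytes.
Bytes at offsets 2..3: 90 ED.
Little-endian: lowest address holds the least-significant byte.
Reassemble most-significant byte first: ED 90 → 0xED90.
Top bit is set, so as a signed 16-bit value this is 0xED90 − 2^16 = -4720.

-4720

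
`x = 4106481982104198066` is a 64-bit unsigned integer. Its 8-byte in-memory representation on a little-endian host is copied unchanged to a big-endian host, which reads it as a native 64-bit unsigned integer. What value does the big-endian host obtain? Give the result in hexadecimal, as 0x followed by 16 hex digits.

0xB2DBDC0B9B27FD38

4106481982104198066 in 64-bit hexadecimal is 0x38FD279B0BDCDBB2.
Stored little-endian, the bytes at ascending addresses are B2 DB DC 0B 9B 27 FD 38.
Read back as big-endian, the last byte is least significant, giving 0xB2DBDC0B9B27FD38.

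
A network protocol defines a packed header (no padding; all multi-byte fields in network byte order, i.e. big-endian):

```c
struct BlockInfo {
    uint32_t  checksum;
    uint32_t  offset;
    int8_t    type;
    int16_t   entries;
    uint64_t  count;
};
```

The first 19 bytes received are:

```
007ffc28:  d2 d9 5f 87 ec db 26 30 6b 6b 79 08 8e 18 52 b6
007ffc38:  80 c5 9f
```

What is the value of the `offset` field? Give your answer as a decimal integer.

3973785136

`offset` follows `checksum` (4 bytes), so it starts at byte offset 4 and occupies 4 bytes.
Bytes at offsets 4..7: EC DB 26 30.
In big-endian order the high byte comes first in memory.
The bytes are already most-significant first: 0xECDB2630.
0xECDB2630 = 3973785136.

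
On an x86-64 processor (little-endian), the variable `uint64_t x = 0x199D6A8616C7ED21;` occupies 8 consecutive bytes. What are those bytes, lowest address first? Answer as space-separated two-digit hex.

Split into bytes (most-significant first): 19 9D 6A 86 16 C7 ED 21.
In little-endian order the low byte comes first in memory.
So at ascending addresses the bytes are 21 ED C7 16 86 6A 9D 19.

21 ED C7 16 86 6A 9D 19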